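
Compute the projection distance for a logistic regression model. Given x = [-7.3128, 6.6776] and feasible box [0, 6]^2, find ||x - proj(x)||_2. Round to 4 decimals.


Project each component onto [0, 6].
clip(-7.3128) = 0.0, clip(6.6776) = 6.0
Projection = [0.0, 6.0]
Squared diffs: [53.477, 0.4591]
Distance = sqrt(53.9361) = 7.3441


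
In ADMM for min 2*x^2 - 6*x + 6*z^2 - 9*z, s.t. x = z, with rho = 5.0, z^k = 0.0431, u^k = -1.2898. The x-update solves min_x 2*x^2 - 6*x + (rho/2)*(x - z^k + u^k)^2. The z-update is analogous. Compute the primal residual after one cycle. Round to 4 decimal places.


ADMM iteration with rho = 5.0, z^k = 0.0431, u^k = -1.2898
Step 1: x-update.
Minimize 2*x^2 - 6*x + (5.0/2)*(x - 0.0431 - 1.2898)^2
FOC: (2*2 + 5.0)*x = 6 + 5.0*(0.0431 + 1.2898)
x^{k+1} = 1.4072
Step 2: z-update.
Minimize 6*z^2 - 9*z + (5.0/2)*(1.4072 - z - 1.2898)^2
FOC: (2*6 + 5.0)*z = 9 + 5.0*(1.4072 - 1.2898)
z^{k+1} = 0.5639
Step 3: u-update.
u^{k+1} = -1.2898 + 1.4072 - 0.5639 = -0.4466
Step 4: Primal residual = |1.4072 - 0.5639| = 0.8432


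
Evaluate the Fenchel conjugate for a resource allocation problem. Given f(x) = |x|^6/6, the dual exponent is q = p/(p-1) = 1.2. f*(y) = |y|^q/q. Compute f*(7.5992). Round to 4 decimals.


The conjugate exponent q satisfies 1/p + 1/q = 1.
p = 6, so q = 6/(6 - 1) = 1.2
|y|^q = 7.5992^1.2 = 11.4004
f*(7.5992) = 11.4004 / 1.2 = 9.5004


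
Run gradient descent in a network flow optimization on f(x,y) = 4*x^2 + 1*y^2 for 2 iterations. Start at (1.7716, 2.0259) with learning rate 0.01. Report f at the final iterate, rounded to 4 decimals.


Gradient descent on f(x,y) = 4*x^2 + 1*y^2.
Starting point: (1.7716, 2.0259), alpha = 0.01
Step 1: grad_x = 2*4*1.7716 = 14.1728, grad_y = 2*1*2.0259 = 4.0518
  x_1 = 1.7716 - 0.01*14.1728 = 1.6299
  y_1 = 2.0259 - 0.01*4.0518 = 1.9854
Step 2: grad_x = 2*4*1.6299 = 13.039, grad_y = 2*1*1.9854 = 3.9708
  x_2 = 1.6299 - 0.01*13.039 = 1.4995
  y_2 = 1.9854 - 0.01*3.9708 = 1.9457
f(1.4995, 1.9457) = 4*1.4995^2 + 1*1.9457^2 = 12.7794


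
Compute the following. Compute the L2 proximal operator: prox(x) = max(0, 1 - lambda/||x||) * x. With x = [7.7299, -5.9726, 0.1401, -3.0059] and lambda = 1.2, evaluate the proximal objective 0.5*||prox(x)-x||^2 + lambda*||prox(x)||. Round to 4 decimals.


Step 1: Compute ||x||.
||x|| = 10.2215
Step 2: Compute scaling factor.
scale = max(0, 1 - 1.2/10.2215) = 0.8826
Step 3: prox(x) = [6.8224, -5.2714, 0.1237, -2.653]
||prox(x)|| = 9.0215
Step 4: Proximal objective.
0.5*||prox-x||^2 = 0.72
lambda*||prox|| = 10.8258
Total = 11.5458


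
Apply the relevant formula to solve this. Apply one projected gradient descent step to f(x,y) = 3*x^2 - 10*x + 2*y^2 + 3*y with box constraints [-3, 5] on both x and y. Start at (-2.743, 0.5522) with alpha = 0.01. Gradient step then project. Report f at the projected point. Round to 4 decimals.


Step 1: Compute gradient at (-2.743, 0.5522).
grad_x = 2*3*-2.743 - 10 = -26.458
grad_y = 2*2*0.5522 + 3 = 5.2088
Step 2: Gradient step.
x_raw = -2.743 - 0.01*-26.458 = -2.4784
y_raw = 0.5522 - 0.01*5.2088 = 0.5001
Step 3: Project onto [-3, 5].
x_proj = clip(-2.4784) = -2.4784
y_proj = clip(0.5001) = 0.5001
Step 4: Evaluate f.
f(-2.4784, 0.5001) = 45.2125


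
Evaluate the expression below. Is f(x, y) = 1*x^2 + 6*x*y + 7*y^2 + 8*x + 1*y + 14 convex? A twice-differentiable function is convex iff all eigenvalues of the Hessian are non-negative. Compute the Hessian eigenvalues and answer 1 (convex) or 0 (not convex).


The Hessian of f(x,y) = 1*x^2 + 6*x*y + 7*y^2 + 8*x + 1*y + 14 is:
H = [[2, 6], [6, 14]]
Trace = 2 + 14 = 16
Determinant = 2*14 - (6)^2 = -8
Discriminant = (16)^2 - 4*-8 = 288.0
Eigenvalues: lambda_1 = -0.4853, lambda_2 = 16.4853
The function is not convex.

0


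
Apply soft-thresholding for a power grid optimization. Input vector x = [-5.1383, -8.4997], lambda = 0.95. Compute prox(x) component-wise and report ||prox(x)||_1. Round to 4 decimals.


Soft-thresholding with lambda = 0.95:
prox(-5.1383) = sign(-5.1383)*max(|-5.1383| - 0.95, 0) = -4.1883
prox(-8.4997) = sign(-8.4997)*max(|-8.4997| - 0.95, 0) = -7.5497
prox(x) = [-4.1883, -7.5497]
||prox(x)||_1 = 4.1883 + 7.5497 = 11.738


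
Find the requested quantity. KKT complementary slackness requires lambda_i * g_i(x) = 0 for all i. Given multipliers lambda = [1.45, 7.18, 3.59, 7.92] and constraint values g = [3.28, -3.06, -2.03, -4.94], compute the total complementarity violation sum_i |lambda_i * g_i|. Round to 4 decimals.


KKT complementary slackness check:
lambda_1 * g_1 = 1.45 * 3.28 = 4.756
lambda_2 * g_2 = 7.18 * -3.06 = -21.9708
lambda_3 * g_3 = 3.59 * -2.03 = -7.2877
lambda_4 * g_4 = 7.92 * -4.94 = -39.1248
Total violation = 4.756 + 21.9708 + 7.2877 + 39.1248 = 73.1393


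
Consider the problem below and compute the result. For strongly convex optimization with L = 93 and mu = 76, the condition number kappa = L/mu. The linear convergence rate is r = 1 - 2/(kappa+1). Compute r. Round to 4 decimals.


Step 1: Compute the condition number.
kappa = L/mu = 93/76 = 1.2237
Step 2: Compute the convergence rate.
r = 1 - 2/(kappa + 1) = 1 - 2*mu/(L + mu) = (L - mu)/(L + mu) = 17/169 = 0.1006


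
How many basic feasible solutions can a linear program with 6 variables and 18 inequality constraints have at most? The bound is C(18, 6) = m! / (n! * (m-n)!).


Each vertex corresponds to some choice of n active constraints out of m, so the number of vertices is at most C(m, n) = m! / (n!(m-n)!).
m = 18, n = 6
Numerator: 18 * 17 * 16 * 15 * 14 * 13
Denominator: 6! = 720
C(18, 6) = 18564


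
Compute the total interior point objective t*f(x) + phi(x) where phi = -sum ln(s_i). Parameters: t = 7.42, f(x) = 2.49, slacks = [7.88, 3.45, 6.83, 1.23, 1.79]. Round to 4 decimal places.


Step 1: Compute log-barrier.
ln values: [2.0643, 1.2384, 1.9213, 0.207, 0.5822]
phi = -(2.0643 + 1.2384 + 1.9213 + 0.207 + 0.5822) = -6.0133
Step 2: Compute augmented objective.
t*f(x) = 7.42*2.49 = 18.4758
Total = 18.4758 - 6.0133 = 12.4625


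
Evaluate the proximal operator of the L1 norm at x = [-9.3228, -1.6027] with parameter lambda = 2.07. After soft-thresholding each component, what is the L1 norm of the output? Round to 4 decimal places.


Soft-thresholding with lambda = 2.07:
prox(-9.3228) = sign(-9.3228)*max(|-9.3228| - 2.07, 0) = -7.2528
prox(-1.6027) = sign(-1.6027)*max(|-1.6027| - 2.07, 0) = 0.0
prox(x) = [-7.2528, 0.0]
||prox(x)||_1 = 7.2528 + 0.0 = 7.2528


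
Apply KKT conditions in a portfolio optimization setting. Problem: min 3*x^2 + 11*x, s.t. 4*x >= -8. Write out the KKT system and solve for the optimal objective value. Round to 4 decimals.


Step 1: Try lambda = 0 (constraint inactive).
Stationarity: 2*3*x + 11 = 0
x* = -11/(2*3) = -11/6 = -1.8333 (rounded; the exact value -11/6 is used below)
Check constraint: 4*-1.8333 = -7.3332 >= -8 -- satisfied.
Step 2: Compute optimal value.
f(x*) = 3*(-11/6)^2 + 11*(-11/6) = -10.0833


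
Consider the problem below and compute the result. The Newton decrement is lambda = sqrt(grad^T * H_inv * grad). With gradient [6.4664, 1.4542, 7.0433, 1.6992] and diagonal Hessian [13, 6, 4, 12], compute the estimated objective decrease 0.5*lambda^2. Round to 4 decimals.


Step 1: H is diagonal, so H^(-1) * g = [0.4974, 0.2424, 1.7608, 0.1416].
Step 2: g^T H^(-1) g = sum_i g_i^2 / H_ii
  = (6.4664)^2/13 + (1.4542)^2/6 + (7.0433)^2/4 + (1.6992)^2/12
  = 3.2165 + 0.3524 + 12.402 + 0.2406 = 16.2116
Step 3: Objective decrease = 0.5 * g^T H^(-1) g = 8.1058


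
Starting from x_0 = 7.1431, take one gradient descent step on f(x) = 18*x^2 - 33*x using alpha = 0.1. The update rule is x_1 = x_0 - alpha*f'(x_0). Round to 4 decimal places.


We compute the gradient at x_0 and apply the update.
f'(x) = 36*x - 33
f'(7.1431) = 36*7.1431 - 33 = 224.1516
x_1 = 7.1431 - 0.1*224.1516 = -15.2721


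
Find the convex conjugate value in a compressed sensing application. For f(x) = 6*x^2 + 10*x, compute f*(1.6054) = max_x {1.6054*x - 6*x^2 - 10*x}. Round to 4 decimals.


f*(y) = sup_x {y*x - a*x^2 - b*x} = sup_x {(y-b)*x - a*x^2}
FOC: (y - b) - 2a*x = 0 => x* = (y - b)/(2a)
x* = (1.6054 - 10)/(2*6) = -0.6996
f*(1.6054) = (y-b)^2/(4a) = (1.6054 - 10)^2/(4*6)
= 70.4693/24 = 2.9362


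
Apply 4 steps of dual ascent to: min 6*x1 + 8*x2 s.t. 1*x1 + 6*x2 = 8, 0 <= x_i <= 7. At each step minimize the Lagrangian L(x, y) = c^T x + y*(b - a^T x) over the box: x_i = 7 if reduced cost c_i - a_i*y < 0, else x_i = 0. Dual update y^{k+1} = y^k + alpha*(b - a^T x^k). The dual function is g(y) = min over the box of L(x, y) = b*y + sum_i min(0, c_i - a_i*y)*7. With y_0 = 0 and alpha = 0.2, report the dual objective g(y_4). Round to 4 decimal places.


Dual ascent for LP: min 6*x1 + 8*x2, 1*x1 + 6*x2 = 8, 0 <= x_i <= 7
Step 1: y^k = 0.0, reduced costs: (6.0, 8.0)
  x^k = (0.0, 0.0), subgradient = b - a^T x = 8.0
  y^{k+1} = 0.0 + 0.2*8.0 = 1.6
Step 2: y^k = 1.6, reduced costs: (4.4, -1.6)
  x^k = (0.0, 7.0), subgradient = b - a^T x = -34.0
  y^{k+1} = 1.6 + 0.2*-34.0 = -5.2
Step 3: y^k = -5.2, reduced costs: (11.2, 39.2)
  x^k = (0.0, 0.0), subgradient = b - a^T x = 8.0
  y^{k+1} = -5.2 + 0.2*8.0 = -3.6
Step 4: y^k = -3.6, reduced costs: (9.6, 29.6)
  x^k = (0.0, 0.0), subgradient = b - a^T x = 8.0
  y^{k+1} = -3.6 + 0.2*8.0 = -2.0
Dual objective at y_4 = -2.0: reduced costs (8.0, 20.0), box minimizer x = (0.0, 0.0)
g(y_4) = b*y + (c1 - a1*y)*x1 + (c2 - a2*y)*x2 = 8*(-2.0) + 8.0*0.0 + 20.0*0.0 = -16.0 + 0.0 + 0.0 = -16.0


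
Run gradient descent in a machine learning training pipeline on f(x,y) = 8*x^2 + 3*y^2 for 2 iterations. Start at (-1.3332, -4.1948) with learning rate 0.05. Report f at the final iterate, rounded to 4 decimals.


Gradient descent on f(x,y) = 8*x^2 + 3*y^2.
Starting point: (-1.3332, -4.1948), alpha = 0.05
Step 1: grad_x = 2*8*-1.3332 = -21.3312, grad_y = 2*3*-4.1948 = -25.1688
  x_1 = -1.3332 - 0.05*-21.3312 = -0.2666
  y_1 = -4.1948 - 0.05*-25.1688 = -2.9364
Step 2: grad_x = 2*8*-0.2666 = -4.2662, grad_y = 2*3*-2.9364 = -17.6182
  x_2 = -0.2666 - 0.05*-4.2662 = -0.0533
  y_2 = -2.9364 - 0.05*-17.6182 = -2.0555
f(-0.0533, -2.0555) = 8*(-0.0533)^2 + 3*(-2.0555)^2 = 12.6974


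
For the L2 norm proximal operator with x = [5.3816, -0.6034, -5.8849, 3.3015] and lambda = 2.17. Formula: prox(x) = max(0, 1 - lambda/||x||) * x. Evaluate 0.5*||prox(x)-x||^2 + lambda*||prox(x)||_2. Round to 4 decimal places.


Step 1: Compute ||x||.
||x|| = 8.652
Step 2: Compute scaling factor.
scale = max(0, 1 - 2.17/8.652) = 0.7492
Step 3: prox(x) = [4.0319, -0.4521, -4.4089, 2.4735]
||prox(x)|| = 6.482
Step 4: Proximal objective.
0.5*||prox-x||^2 = 2.3545
lambda*||prox|| = 14.0659
Total = 16.4205


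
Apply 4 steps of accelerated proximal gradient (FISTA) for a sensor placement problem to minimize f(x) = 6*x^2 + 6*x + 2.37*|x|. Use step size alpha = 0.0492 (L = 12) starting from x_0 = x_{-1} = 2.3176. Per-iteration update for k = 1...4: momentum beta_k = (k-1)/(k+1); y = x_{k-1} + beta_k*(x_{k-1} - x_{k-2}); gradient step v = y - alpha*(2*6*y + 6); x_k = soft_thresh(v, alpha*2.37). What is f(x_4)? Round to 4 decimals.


FISTA on f(x) = 6*x^2 + 6*x + 2.37*|x|
L = 12, alpha = 0.0492
Iteration 1: beta = 0.0, y = 2.3176 + 0.0*(2.3176 - 2.3176) = 2.3176
  grad(y) = 33.8112, v = y - alpha*grad = 0.6541
  prox(v) = soft_thresh(0.6541, 0.1166) = 0.5375
Iteration 2: beta = 0.3333, y = 0.5375 + 0.3333*(0.5375 - 2.3176) = -0.0559
  grad(y) = 5.3294, v = y - alpha*grad = -0.3181
  prox(v) = soft_thresh(-0.3181, 0.1166) = -0.2015
Iteration 3: beta = 0.5, y = -0.2015 + 0.5*(-0.2015 - 0.5375) = -0.571
  grad(y) = -0.8517, v = y - alpha*grad = -0.5291
  prox(v) = soft_thresh(-0.5291, 0.1166) = -0.4125
Iteration 4: beta = 0.6, y = -0.4125 + 0.6*(-0.4125 + 0.2015) = -0.5391
  grad(y) = -0.4687, v = y - alpha*grad = -0.516
  prox(v) = soft_thresh(-0.516, 0.1166) = -0.3994
f(x_4) = 6*(-0.3994)^2 + 6*(-0.3994) + 2.37*|-0.3994| = -0.4927


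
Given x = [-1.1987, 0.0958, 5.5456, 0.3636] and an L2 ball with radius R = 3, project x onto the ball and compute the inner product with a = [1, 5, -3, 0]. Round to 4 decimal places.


Step 1: Compute ||x|| (intermediates to 6 decimals).
||x|| = sqrt((-1.1987)^2 + 0.0958^2 + 5.5456^2 + 0.3636^2) = 5.686119
Step 2: Project.
Since ||x|| > R, scale = R/||x|| = 3/5.686119 = 0.527601, proj(x) = scale * x
proj(x) = [-0.632435, 0.050544, 2.925864, 0.191836]
Step 3: Dot product.
a^T * proj(x) = 1*(-0.632435) + 5*0.050544 - 3*2.925864 + 0*0.191836 = -9.1573


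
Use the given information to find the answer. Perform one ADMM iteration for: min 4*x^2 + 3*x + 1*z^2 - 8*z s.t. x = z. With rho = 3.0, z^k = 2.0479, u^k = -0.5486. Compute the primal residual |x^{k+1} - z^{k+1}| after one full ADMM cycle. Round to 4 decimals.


ADMM iteration with rho = 3.0, z^k = 2.0479, u^k = -0.5486
Step 1: x-update.
Minimize 4*x^2 + 3*x + (3.0/2)*(x - 2.0479 - 0.5486)^2
FOC: (2*4 + 3.0)*x = -3 + 3.0*(2.0479 + 0.5486)
x^{k+1} = 0.4354
Step 2: z-update.
Minimize 1*z^2 - 8*z + (3.0/2)*(0.4354 - z - 0.5486)^2
FOC: (2*1 + 3.0)*z = 8 + 3.0*(0.4354 - 0.5486)
z^{k+1} = 1.5321
Step 3: u-update.
u^{k+1} = -0.5486 + 0.4354 - 1.5321 = -1.6453
Step 4: Primal residual = |0.4354 - 1.5321| = 1.0967


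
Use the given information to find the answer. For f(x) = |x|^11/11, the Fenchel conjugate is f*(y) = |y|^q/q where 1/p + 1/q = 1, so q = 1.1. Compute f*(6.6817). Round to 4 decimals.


The conjugate exponent q satisfies 1/p + 1/q = 1.
p = 11, so q = 11/(11 - 1) = 1.1
|y|^q = 6.6817^1.1 = 8.0793
f*(6.6817) = 8.0793 / 1.1 = 7.3449


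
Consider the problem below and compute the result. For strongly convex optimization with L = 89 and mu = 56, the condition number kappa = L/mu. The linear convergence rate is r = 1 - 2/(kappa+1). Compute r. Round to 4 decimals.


Step 1: Compute the condition number.
kappa = L/mu = 89/56 = 1.5893
Step 2: Compute the convergence rate.
r = 1 - 2/(kappa + 1) = 1 - 2*mu/(L + mu) = (L - mu)/(L + mu) = 33/145 = 0.2276


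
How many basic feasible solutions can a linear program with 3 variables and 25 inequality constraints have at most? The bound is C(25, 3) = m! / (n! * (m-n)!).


Each vertex corresponds to some choice of n active constraints out of m, so the number of vertices is at most C(m, n) = m! / (n!(m-n)!).
m = 25, n = 3
Numerator: 25 * 24 * 23
Denominator: 3! = 6
C(25, 3) = 2300


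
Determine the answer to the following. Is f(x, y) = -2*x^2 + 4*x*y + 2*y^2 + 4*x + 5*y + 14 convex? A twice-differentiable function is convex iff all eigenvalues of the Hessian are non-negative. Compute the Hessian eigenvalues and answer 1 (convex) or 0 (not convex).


The Hessian of f(x,y) = -2*x^2 + 4*x*y + 2*y^2 + 4*x + 5*y + 14 is:
H = [[-4, 4], [4, 4]]
Trace = -4 + 4 = 0
Determinant = -4*4 - (4)^2 = -32
Discriminant = (0)^2 - 4*-32 = 128.0
Eigenvalues: lambda_1 = -5.6569, lambda_2 = 5.6569
The function is not convex.

0


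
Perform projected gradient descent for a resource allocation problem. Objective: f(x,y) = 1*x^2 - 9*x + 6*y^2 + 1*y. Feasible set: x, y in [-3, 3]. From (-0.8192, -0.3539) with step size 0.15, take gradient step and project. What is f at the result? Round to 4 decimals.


Step 1: Compute gradient at (-0.8192, -0.3539).
grad_x = 2*1*-0.8192 - 9 = -10.6384
grad_y = 2*6*-0.3539 + 1 = -3.2468
Step 2: Gradient step.
x_raw = -0.8192 - 0.15*-10.6384 = 0.7766
y_raw = -0.3539 - 0.15*-3.2468 = 0.1331
Step 3: Project onto [-3, 3].
x_proj = clip(0.7766) = 0.7766
y_proj = clip(0.1331) = 0.1331
Step 4: Evaluate f.
f(0.7766, 0.1331) = -6.1465


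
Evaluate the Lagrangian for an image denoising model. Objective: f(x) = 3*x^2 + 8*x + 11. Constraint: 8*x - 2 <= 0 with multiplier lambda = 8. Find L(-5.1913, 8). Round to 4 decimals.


Step 1: Evaluate f(x).
f(-5.1913) = 3*(-5.1913)^2 + 8*(-5.1913) + 11 = 50.3184
Step 2: Evaluate g(x).
g(-5.1913) = 8*-5.1913 - 2 = -43.5304
Step 3: Compute Lagrangian.
L = 50.3184 + 8*-43.5304 = -297.9248


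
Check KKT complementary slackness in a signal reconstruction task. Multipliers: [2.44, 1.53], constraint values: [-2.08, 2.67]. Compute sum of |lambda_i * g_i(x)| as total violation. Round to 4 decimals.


KKT complementary slackness check:
lambda_1 * g_1 = 2.44 * -2.08 = -5.0752
lambda_2 * g_2 = 1.53 * 2.67 = 4.0851
Total violation = 5.0752 + 4.0851 = 9.1603


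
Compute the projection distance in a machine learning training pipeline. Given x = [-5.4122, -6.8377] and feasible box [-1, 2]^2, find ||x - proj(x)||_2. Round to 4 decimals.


Project each component onto [-1, 2].
clip(-5.4122) = -1.0, clip(-6.8377) = -1.0
Projection = [-1.0, -1.0]
Squared diffs: [19.4675, 34.0787]
Distance = sqrt(53.5462) = 7.3175


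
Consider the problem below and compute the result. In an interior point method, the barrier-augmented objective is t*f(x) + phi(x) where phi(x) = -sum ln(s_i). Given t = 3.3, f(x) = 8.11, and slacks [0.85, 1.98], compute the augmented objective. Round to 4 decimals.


Step 1: Compute log-barrier.
ln values: [-0.1625, 0.6831]
phi = -(-0.1625 + 0.6831) = -0.5206
Step 2: Compute augmented objective.
t*f(x) = 3.3*8.11 = 26.763
Total = 26.763 - 0.5206 = 26.2424


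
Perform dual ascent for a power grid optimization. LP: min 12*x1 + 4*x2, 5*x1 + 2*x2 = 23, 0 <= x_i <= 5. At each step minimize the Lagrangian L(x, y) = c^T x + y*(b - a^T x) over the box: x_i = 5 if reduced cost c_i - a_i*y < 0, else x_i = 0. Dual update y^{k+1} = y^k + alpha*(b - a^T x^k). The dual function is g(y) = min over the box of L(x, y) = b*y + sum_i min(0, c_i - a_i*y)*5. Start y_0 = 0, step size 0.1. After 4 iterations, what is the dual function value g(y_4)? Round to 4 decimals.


Dual ascent for LP: min 12*x1 + 4*x2, 5*x1 + 2*x2 = 23, 0 <= x_i <= 5
Step 1: y^k = 0.0, reduced costs: (12.0, 4.0)
  x^k = (0.0, 0.0), subgradient = b - a^T x = 23.0
  y^{k+1} = 0.0 + 0.1*23.0 = 2.3
Step 2: y^k = 2.3, reduced costs: (0.5, -0.6)
  x^k = (0.0, 5.0), subgradient = b - a^T x = 13.0
  y^{k+1} = 2.3 + 0.1*13.0 = 3.6
Step 3: y^k = 3.6, reduced costs: (-6.0, -3.2)
  x^k = (5.0, 5.0), subgradient = b - a^T x = -12.0
  y^{k+1} = 3.6 + 0.1*-12.0 = 2.4
Step 4: y^k = 2.4, reduced costs: (0.0, -0.8)
  x^k = (0.0, 5.0), subgradient = b - a^T x = 13.0
  y^{k+1} = 2.4 + 0.1*13.0 = 3.7
Dual objective at y_4 = 3.7: reduced costs (-6.5, -3.4), box minimizer x = (5.0, 5.0)
g(y_4) = b*y + (c1 - a1*y)*x1 + (c2 - a2*y)*x2 = 23*3.7 + (-6.5)*5.0 + (-3.4)*5.0 = 85.1 - 32.5 - 17.0 = 35.6


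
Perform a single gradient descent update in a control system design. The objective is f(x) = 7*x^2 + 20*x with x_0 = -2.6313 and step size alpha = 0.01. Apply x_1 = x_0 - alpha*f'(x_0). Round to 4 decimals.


We compute the gradient at x_0 and apply the update.
f'(x) = 14*x + 20
f'(-2.6313) = 14*-2.6313 + 20 = -16.8382
x_1 = -2.6313 - 0.01*-16.8382 = -2.4629


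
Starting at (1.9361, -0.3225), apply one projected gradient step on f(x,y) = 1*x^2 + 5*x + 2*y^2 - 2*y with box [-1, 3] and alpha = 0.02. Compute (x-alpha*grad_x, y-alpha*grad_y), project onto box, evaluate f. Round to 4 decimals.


Step 1: Compute gradient at (1.9361, -0.3225).
grad_x = 2*1*1.9361 + 5 = 8.8722
grad_y = 2*2*-0.3225 - 2 = -3.29
Step 2: Gradient step.
x_raw = 1.9361 - 0.02*8.8722 = 1.7587
y_raw = -0.3225 - 0.02*-3.29 = -0.2567
Step 3: Project onto [-1, 3].
x_proj = clip(1.7587) = 1.7587
y_proj = clip(-0.2567) = -0.2567
Step 4: Evaluate f.
f(1.7587, -0.2567) = 12.5313


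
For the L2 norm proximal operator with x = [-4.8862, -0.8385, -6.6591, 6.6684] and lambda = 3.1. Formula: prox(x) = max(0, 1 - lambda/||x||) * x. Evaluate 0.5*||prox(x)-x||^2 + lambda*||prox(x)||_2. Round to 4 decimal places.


Step 1: Compute ||x||.
||x|| = 10.6484
Step 2: Compute scaling factor.
scale = max(0, 1 - 3.1/10.6484) = 0.7089
Step 3: prox(x) = [-3.4637, -0.5944, -4.7205, 4.7271]
||prox(x)|| = 7.5484
Step 4: Proximal objective.
0.5*||prox-x||^2 = 4.805
lambda*||prox|| = 23.4
Total = 28.2052


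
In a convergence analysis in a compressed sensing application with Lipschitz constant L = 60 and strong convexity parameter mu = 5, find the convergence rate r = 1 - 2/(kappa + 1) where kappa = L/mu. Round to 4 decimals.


Step 1: Compute the condition number.
kappa = L/mu = 60/5 = 12.0
Step 2: Compute the convergence rate.
r = 1 - 2/(kappa + 1) = 1 - 2*mu/(L + mu) = (L - mu)/(L + mu) = 55/65 = 0.8462


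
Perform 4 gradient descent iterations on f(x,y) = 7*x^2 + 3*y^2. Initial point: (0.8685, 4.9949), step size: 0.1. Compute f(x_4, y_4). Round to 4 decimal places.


Gradient descent on f(x,y) = 7*x^2 + 3*y^2.
Starting point: (0.8685, 4.9949), alpha = 0.1
Step 1: grad_x = 2*7*0.8685 = 12.159, grad_y = 2*3*4.9949 = 29.9694
  x_1 = 0.8685 - 0.1*12.159 = -0.3474
  y_1 = 4.9949 - 0.1*29.9694 = 1.998
Step 2: grad_x = 2*7*-0.3474 = -4.8636, grad_y = 2*3*1.998 = 11.9878
  x_2 = -0.3474 - 0.1*-4.8636 = 0.139
  y_2 = 1.998 - 0.1*11.9878 = 0.7992
Step 3: grad_x = 2*7*0.139 = 1.9454, grad_y = 2*3*0.7992 = 4.7951
  x_3 = 0.139 - 0.1*1.9454 = -0.0556
  y_3 = 0.7992 - 0.1*4.7951 = 0.3197
Step 4: grad_x = 2*7*-0.0556 = -0.7782, grad_y = 2*3*0.3197 = 1.918
  x_4 = -0.0556 - 0.1*-0.7782 = 0.0222
  y_4 = 0.3197 - 0.1*1.918 = 0.1279
f(0.0222, 0.1279) = 7*0.0222^2 + 3*0.1279^2 = 0.0525


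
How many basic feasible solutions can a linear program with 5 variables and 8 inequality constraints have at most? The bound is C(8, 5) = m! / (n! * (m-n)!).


Each vertex corresponds to some choice of n active constraints out of m, so the number of vertices is at most C(m, n) = m! / (n!(m-n)!).
m = 8, n = 5
Numerator: 8 * 7 * 6 * 5 * 4
Denominator: 5! = 120
C(8, 5) = 56


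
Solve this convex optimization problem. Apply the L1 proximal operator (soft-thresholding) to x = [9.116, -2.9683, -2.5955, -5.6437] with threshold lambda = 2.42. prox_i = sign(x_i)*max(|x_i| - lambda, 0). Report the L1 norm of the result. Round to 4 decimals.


Soft-thresholding with lambda = 2.42:
prox(9.116) = sign(9.116)*max(|9.116| - 2.42, 0) = 6.696
prox(-2.9683) = sign(-2.9683)*max(|-2.9683| - 2.42, 0) = -0.5483
prox(-2.5955) = sign(-2.5955)*max(|-2.5955| - 2.42, 0) = -0.1755
prox(-5.6437) = sign(-5.6437)*max(|-5.6437| - 2.42, 0) = -3.2237
prox(x) = [6.696, -0.5483, -0.1755, -3.2237]
||prox(x)||_1 = 6.696 + 0.5483 + 0.1755 + 3.2237 = 10.6435


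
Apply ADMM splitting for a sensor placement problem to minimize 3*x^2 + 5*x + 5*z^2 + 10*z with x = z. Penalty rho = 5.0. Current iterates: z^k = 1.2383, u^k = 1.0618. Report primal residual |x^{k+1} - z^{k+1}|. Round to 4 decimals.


ADMM iteration with rho = 5.0, z^k = 1.2383, u^k = 1.0618
Step 1: x-update.
Minimize 3*x^2 + 5*x + (5.0/2)*(x - 1.2383 + 1.0618)^2
FOC: (2*3 + 5.0)*x = -5 + 5.0*(1.2383 - 1.0618)
x^{k+1} = -0.3743
Step 2: z-update.
Minimize 5*z^2 + 10*z + (5.0/2)*(-0.3743 - z + 1.0618)^2
FOC: (2*5 + 5.0)*z = -10 + 5.0*(-0.3743 + 1.0618)
z^{k+1} = -0.4375
Step 3: u-update.
u^{k+1} = 1.0618 - 0.3743 + 0.4375 = 1.125
Step 4: Primal residual = |-0.3743 + 0.4375| = 0.0632


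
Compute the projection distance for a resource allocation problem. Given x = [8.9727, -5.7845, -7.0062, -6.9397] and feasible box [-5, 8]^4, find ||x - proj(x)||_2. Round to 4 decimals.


Project each component onto [-5, 8].
clip(8.9727) = 8.0, clip(-5.7845) = -5.0, clip(-7.0062) = -5.0, clip(-6.9397) = -5.0
Projection = [8.0, -5.0, -5.0, -5.0]
Squared diffs: [0.9461, 0.6154, 4.0248, 3.7624]
Distance = sqrt(9.3487) = 3.0576


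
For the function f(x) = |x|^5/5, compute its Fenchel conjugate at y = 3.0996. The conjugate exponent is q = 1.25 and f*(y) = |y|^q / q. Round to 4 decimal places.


The conjugate exponent q satisfies 1/p + 1/q = 1.
p = 5, so q = 5/(5 - 1) = 1.25
|y|^q = 3.0996^1.25 = 4.1127
f*(3.0996) = 4.1127 / 1.25 = 3.2902


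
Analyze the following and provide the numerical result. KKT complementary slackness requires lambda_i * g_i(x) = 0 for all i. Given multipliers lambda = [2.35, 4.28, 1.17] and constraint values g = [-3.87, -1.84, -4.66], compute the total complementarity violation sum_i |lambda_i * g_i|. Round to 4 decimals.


KKT complementary slackness check:
lambda_1 * g_1 = 2.35 * -3.87 = -9.0945
lambda_2 * g_2 = 4.28 * -1.84 = -7.8752
lambda_3 * g_3 = 1.17 * -4.66 = -5.4522
Total violation = 9.0945 + 7.8752 + 5.4522 = 22.4219


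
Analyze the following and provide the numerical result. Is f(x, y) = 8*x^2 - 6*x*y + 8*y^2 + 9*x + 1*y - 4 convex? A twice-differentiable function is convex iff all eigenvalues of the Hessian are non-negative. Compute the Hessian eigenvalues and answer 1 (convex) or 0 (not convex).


The Hessian of f(x,y) = 8*x^2 - 6*x*y + 8*y^2 + 9*x + 1*y - 4 is:
H = [[16, -6], [-6, 16]]
Trace = 16 + 16 = 32
Determinant = 16*16 - (-6)^2 = 220
Discriminant = (32)^2 - 4*220 = 144.0
Eigenvalues: lambda_1 = 10.0, lambda_2 = 22.0
The function is convex.

1


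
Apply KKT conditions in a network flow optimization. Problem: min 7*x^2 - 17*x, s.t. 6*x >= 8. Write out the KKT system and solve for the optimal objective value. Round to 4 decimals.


Step 1: Try lambda = 0 (constraint inactive).
x_unc = 17/(2*7) = 1.2143
Check: 6*1.2143 = 7.2858 < 8 -- violated!
Step 2: Constraint must be active: 6*x = 8
x* = 8/6 = 4/3 = 1.3333 (rounded; the exact value 4/3 is used below)
lambda = (2*7*(4/3) - 17)/6 = 0.2778
Step 3: Compute optimal value.
f(x*) = 7*(4/3)^2 - 17*(4/3) = -10.2222


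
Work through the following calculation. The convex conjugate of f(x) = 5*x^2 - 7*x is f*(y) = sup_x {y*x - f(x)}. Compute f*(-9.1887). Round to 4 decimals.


f*(y) = sup_x {y*x - a*x^2 - b*x} = sup_x {(y-b)*x - a*x^2}
FOC: (y - b) - 2a*x = 0 => x* = (y - b)/(2a)
x* = (-9.1887 + 7)/(2*5) = -0.2189
f*(-9.1887) = (y-b)^2/(4a) = (-9.1887 + 7)^2/(4*5)
= 4.7904/20 = 0.2395


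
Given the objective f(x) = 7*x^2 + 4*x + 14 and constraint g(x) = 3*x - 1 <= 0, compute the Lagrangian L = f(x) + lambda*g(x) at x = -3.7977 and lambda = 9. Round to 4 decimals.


Step 1: Evaluate f(x).
f(-3.7977) = 7*(-3.7977)^2 + 4*(-3.7977) + 14 = 99.7669
Step 2: Evaluate g(x).
g(-3.7977) = 3*-3.7977 - 1 = -12.3931
Step 3: Compute Lagrangian.
L = 99.7669 + 9*-12.3931 = -11.771


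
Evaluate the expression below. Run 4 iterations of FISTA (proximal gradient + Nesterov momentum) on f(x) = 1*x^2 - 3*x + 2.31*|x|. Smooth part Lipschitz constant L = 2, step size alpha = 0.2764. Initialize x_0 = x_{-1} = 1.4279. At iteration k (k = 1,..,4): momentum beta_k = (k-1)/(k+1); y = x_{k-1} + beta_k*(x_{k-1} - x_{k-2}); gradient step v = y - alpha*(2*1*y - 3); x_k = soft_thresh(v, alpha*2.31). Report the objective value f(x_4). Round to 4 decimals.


FISTA on f(x) = 1*x^2 - 3*x + 2.31*|x|
L = 2, alpha = 0.2764
Iteration 1: beta = 0.0, y = 1.4279 + 0.0*(1.4279 - 1.4279) = 1.4279
  grad(y) = -0.1442, v = y - alpha*grad = 1.4678
  prox(v) = soft_thresh(1.4678, 0.6385) = 0.8293
Iteration 2: beta = 0.3333, y = 0.8293 + 0.3333*(0.8293 - 1.4279) = 0.6297
  grad(y) = -1.7405, v = y - alpha*grad = 1.1108
  prox(v) = soft_thresh(1.1108, 0.6385) = 0.4723
Iteration 3: beta = 0.5, y = 0.4723 + 0.5*(0.4723 - 0.8293) = 0.2939
  grad(y) = -2.4123, v = y - alpha*grad = 0.9606
  prox(v) = soft_thresh(0.9606, 0.6385) = 0.3221
Iteration 4: beta = 0.6, y = 0.3221 + 0.6*(0.3221 - 0.4723) = 0.232
  grad(y) = -2.536, v = y - alpha*grad = 0.933
  prox(v) = soft_thresh(0.933, 0.6385) = 0.2945
f(x_4) = 1*0.2945^2 - 3*0.2945 + 2.31*|0.2945| = -0.1165


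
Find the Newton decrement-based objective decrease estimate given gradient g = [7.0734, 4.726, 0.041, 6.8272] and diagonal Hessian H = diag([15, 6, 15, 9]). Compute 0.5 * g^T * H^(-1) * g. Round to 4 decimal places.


Step 1: H is diagonal, so H^(-1) * g = [0.4716, 0.7877, 0.0027, 0.7586].
Step 2: g^T H^(-1) g = sum_i g_i^2 / H_ii
  = (7.0734)^2/15 + (4.726)^2/6 + (0.041)^2/15 + (6.8272)^2/9
  = 3.3355 + 3.7225 + 0.0001 + 5.179 = 12.2371
Step 3: Objective decrease = 0.5 * g^T H^(-1) g = 6.1186


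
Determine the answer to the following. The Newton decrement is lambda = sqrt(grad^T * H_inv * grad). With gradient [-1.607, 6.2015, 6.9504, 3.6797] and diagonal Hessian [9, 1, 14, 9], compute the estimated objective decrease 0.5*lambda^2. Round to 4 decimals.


Step 1: H is diagonal, so H^(-1) * g = [-0.1786, 6.2015, 0.4965, 0.4089].
Step 2: g^T H^(-1) g = sum_i g_i^2 / H_ii
  = (-1.607)^2/9 + (6.2015)^2/1 + (6.9504)^2/14 + (3.6797)^2/9
  = 0.2869 + 38.4586 + 3.4506 + 1.5045 = 43.7006
Step 3: Objective decrease = 0.5 * g^T H^(-1) g = 21.8503


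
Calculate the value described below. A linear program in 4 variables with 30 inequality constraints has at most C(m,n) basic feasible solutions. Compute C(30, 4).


Each vertex corresponds to some choice of n active constraints out of m, so the number of vertices is at most C(m, n) = m! / (n!(m-n)!).
m = 30, n = 4
Numerator: 30 * 29 * 28 * 27
Denominator: 4! = 24
C(30, 4) = 27405


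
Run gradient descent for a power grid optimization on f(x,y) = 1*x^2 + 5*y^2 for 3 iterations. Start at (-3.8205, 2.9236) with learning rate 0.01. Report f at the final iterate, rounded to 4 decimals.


Gradient descent on f(x,y) = 1*x^2 + 5*y^2.
Starting point: (-3.8205, 2.9236), alpha = 0.01
Step 1: grad_x = 2*1*-3.8205 = -7.641, grad_y = 2*5*2.9236 = 29.236
  x_1 = -3.8205 - 0.01*-7.641 = -3.7441
  y_1 = 2.9236 - 0.01*29.236 = 2.6312
Step 2: grad_x = 2*1*-3.7441 = -7.4882, grad_y = 2*5*2.6312 = 26.3124
  x_2 = -3.7441 - 0.01*-7.4882 = -3.6692
  y_2 = 2.6312 - 0.01*26.3124 = 2.3681
Step 3: grad_x = 2*1*-3.6692 = -7.3384, grad_y = 2*5*2.3681 = 23.6812
  x_3 = -3.6692 - 0.01*-7.3384 = -3.5958
  y_3 = 2.3681 - 0.01*23.6812 = 2.1313
f(-3.5958, 2.1313) = 1*(-3.5958)^2 + 5*2.1313^2 = 35.6422


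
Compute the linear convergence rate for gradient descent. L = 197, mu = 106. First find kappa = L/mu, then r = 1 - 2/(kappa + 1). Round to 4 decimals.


Step 1: Compute the condition number.
kappa = L/mu = 197/106 = 1.8585
Step 2: Compute the convergence rate.
r = 1 - 2/(kappa + 1) = 1 - 2*mu/(L + mu) = (L - mu)/(L + mu) = 91/303 = 0.3003


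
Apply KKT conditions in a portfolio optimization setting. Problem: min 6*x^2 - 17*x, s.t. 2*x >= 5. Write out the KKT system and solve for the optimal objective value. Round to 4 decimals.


Step 1: Try lambda = 0 (constraint inactive).
x_unc = 17/(2*6) = 1.4167
Check: 2*1.4167 = 2.8334 < 5 -- violated!
Step 2: Constraint must be active: 2*x = 5
x* = 5/2 = 2.5
lambda = (2*6*2.5 - 17)/2 = 6.5
Step 3: Compute optimal value.
f(x*) = 6*2.5^2 - 17*2.5 = -5.0


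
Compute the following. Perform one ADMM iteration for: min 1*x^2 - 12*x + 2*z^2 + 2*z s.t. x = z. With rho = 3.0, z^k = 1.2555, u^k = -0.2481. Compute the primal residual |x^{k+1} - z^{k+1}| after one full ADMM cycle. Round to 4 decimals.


ADMM iteration with rho = 3.0, z^k = 1.2555, u^k = -0.2481
Step 1: x-update.
Minimize 1*x^2 - 12*x + (3.0/2)*(x - 1.2555 - 0.2481)^2
FOC: (2*1 + 3.0)*x = 12 + 3.0*(1.2555 + 0.2481)
x^{k+1} = 3.3022
Step 2: z-update.
Minimize 2*z^2 + 2*z + (3.0/2)*(3.3022 - z - 0.2481)^2
FOC: (2*2 + 3.0)*z = -2 + 3.0*(3.3022 - 0.2481)
z^{k+1} = 1.0232
Step 3: u-update.
u^{k+1} = -0.2481 + 3.3022 - 1.0232 = 2.0309
Step 4: Primal residual = |3.3022 - 1.0232| = 2.279


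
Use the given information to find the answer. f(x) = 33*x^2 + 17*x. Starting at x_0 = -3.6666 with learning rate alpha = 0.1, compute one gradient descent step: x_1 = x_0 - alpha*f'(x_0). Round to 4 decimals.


We compute the gradient at x_0 and apply the update.
f'(x) = 66*x + 17
f'(-3.6666) = 66*-3.6666 + 17 = -224.9956
x_1 = -3.6666 - 0.1*-224.9956 = 18.833


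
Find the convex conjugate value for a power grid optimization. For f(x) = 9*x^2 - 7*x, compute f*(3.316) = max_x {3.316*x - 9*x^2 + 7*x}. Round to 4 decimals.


f*(y) = sup_x {y*x - a*x^2 - b*x} = sup_x {(y-b)*x - a*x^2}
FOC: (y - b) - 2a*x = 0 => x* = (y - b)/(2a)
x* = (3.316 + 7)/(2*9) = 0.5731
f*(3.316) = (y-b)^2/(4a) = (3.316 + 7)^2/(4*9)
= 106.4199/36 = 2.9561


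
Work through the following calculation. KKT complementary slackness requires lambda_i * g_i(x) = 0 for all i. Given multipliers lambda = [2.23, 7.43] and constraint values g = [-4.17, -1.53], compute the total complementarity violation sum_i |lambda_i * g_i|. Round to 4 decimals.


KKT complementary slackness check:
lambda_1 * g_1 = 2.23 * -4.17 = -9.2991
lambda_2 * g_2 = 7.43 * -1.53 = -11.3679
Total violation = 9.2991 + 11.3679 = 20.667


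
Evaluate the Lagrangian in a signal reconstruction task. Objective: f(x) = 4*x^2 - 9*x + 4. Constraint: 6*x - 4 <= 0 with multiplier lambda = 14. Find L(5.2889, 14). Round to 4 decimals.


Step 1: Evaluate f(x).
f(5.2889) = 4*5.2889^2 - 9*5.2889 + 4 = 68.2898
Step 2: Evaluate g(x).
g(5.2889) = 6*5.2889 - 4 = 27.7334
Step 3: Compute Lagrangian.
L = 68.2898 + 14*27.7334 = 456.5574


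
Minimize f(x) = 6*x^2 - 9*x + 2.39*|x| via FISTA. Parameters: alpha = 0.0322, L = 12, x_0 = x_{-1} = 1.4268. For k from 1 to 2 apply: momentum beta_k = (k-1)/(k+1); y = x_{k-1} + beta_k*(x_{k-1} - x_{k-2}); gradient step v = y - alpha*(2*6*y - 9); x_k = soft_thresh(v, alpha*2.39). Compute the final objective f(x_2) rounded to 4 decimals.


FISTA on f(x) = 6*x^2 - 9*x + 2.39*|x|
L = 12, alpha = 0.0322
Iteration 1: beta = 0.0, y = 1.4268 + 0.0*(1.4268 - 1.4268) = 1.4268
  grad(y) = 8.1216, v = y - alpha*grad = 1.1653
  prox(v) = soft_thresh(1.1653, 0.077) = 1.0883
Iteration 2: beta = 0.3333, y = 1.0883 + 0.3333*(1.0883 - 1.4268) = 0.9755
  grad(y) = 2.706, v = y - alpha*grad = 0.8884
  prox(v) = soft_thresh(0.8884, 0.077) = 0.8114
f(x_2) = 6*0.8114^2 - 9*0.8114 + 2.39*|0.8114| = -1.4131


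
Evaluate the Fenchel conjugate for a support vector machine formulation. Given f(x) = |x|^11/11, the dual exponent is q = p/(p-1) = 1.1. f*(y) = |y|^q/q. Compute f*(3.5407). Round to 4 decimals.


The conjugate exponent q satisfies 1/p + 1/q = 1.
p = 11, so q = 11/(11 - 1) = 1.1
|y|^q = 3.5407^1.1 = 4.0179
f*(3.5407) = 4.0179 / 1.1 = 3.6526


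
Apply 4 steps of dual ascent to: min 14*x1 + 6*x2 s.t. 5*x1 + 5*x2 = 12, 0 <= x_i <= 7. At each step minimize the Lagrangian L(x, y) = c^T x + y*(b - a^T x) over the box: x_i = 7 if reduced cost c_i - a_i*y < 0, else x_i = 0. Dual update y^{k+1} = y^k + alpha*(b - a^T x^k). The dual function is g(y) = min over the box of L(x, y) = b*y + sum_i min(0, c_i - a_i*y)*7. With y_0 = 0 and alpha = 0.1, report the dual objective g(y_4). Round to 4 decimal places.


Dual ascent for LP: min 14*x1 + 6*x2, 5*x1 + 5*x2 = 12, 0 <= x_i <= 7
Step 1: y^k = 0.0, reduced costs: (14.0, 6.0)
  x^k = (0.0, 0.0), subgradient = b - a^T x = 12.0
  y^{k+1} = 0.0 + 0.1*12.0 = 1.2
Step 2: y^k = 1.2, reduced costs: (8.0, 0.0)
  x^k = (0.0, 0.0), subgradient = b - a^T x = 12.0
  y^{k+1} = 1.2 + 0.1*12.0 = 2.4
Step 3: y^k = 2.4, reduced costs: (2.0, -6.0)
  x^k = (0.0, 7.0), subgradient = b - a^T x = -23.0
  y^{k+1} = 2.4 + 0.1*-23.0 = 0.1
Step 4: y^k = 0.1, reduced costs: (13.5, 5.5)
  x^k = (0.0, 0.0), subgradient = b - a^T x = 12.0
  y^{k+1} = 0.1 + 0.1*12.0 = 1.3
Dual objective at y_4 = 1.3: reduced costs (7.5, -0.5), box minimizer x = (0.0, 7.0)
g(y_4) = b*y + (c1 - a1*y)*x1 + (c2 - a2*y)*x2 = 12*1.3 + 7.5*0.0 + (-0.5)*7.0 = 15.6 + 0.0 - 3.5 = 12.1


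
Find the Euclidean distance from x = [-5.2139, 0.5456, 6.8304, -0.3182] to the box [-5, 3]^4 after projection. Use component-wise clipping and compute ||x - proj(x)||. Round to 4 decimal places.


Project each component onto [-5, 3].
clip(-5.2139) = -5.0, clip(0.5456) = 0.5456, clip(6.8304) = 3.0, clip(-0.3182) = -0.3182
Projection = [-5.0, 0.5456, 3.0, -0.3182]
Squared diffs: [0.0458, 0.0, 14.672, 0.0]
Distance = sqrt(14.7178) = 3.8364


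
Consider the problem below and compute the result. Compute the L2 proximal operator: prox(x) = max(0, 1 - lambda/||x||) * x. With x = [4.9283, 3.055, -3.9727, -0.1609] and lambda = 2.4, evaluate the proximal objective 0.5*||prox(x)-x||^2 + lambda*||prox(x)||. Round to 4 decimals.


Step 1: Compute ||x||.
||x|| = 7.0306
Step 2: Compute scaling factor.
scale = max(0, 1 - 2.4/7.0306) = 0.6586
Step 3: prox(x) = [3.246, 2.0121, -2.6166, -0.106]
||prox(x)|| = 4.6306
Step 4: Proximal objective.
0.5*||prox-x||^2 = 2.88
lambda*||prox|| = 11.1134
Total = 13.9935


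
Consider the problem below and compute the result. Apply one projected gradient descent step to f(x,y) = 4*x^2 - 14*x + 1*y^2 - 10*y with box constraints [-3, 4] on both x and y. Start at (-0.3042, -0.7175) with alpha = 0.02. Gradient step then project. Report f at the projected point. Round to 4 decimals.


Step 1: Compute gradient at (-0.3042, -0.7175).
grad_x = 2*4*-0.3042 - 14 = -16.4336
grad_y = 2*1*-0.7175 - 10 = -11.435
Step 2: Gradient step.
x_raw = -0.3042 - 0.02*-16.4336 = 0.0245
y_raw = -0.7175 - 0.02*-11.435 = -0.4888
Step 3: Project onto [-3, 4].
x_proj = clip(0.0245) = 0.0245
y_proj = clip(-0.4888) = -0.4888
Step 4: Evaluate f.
f(0.0245, -0.4888) = 4.7867


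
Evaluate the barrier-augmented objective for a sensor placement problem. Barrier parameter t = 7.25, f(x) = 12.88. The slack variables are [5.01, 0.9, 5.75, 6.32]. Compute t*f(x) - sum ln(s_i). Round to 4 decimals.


Step 1: Compute log-barrier.
ln values: [1.6114, -0.1054, 1.7492, 1.8437]
phi = -(1.6114 - 0.1054 + 1.7492 + 1.8437) = -5.099
Step 2: Compute augmented objective.
t*f(x) = 7.25*12.88 = 93.38
Total = 93.38 - 5.099 = 88.281


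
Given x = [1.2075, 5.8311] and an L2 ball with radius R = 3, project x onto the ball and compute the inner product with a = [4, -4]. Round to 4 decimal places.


Step 1: Compute ||x|| (intermediates to 6 decimals).
||x|| = sqrt(1.2075^2 + 5.8311^2) = 5.954812
Step 2: Project.
Since ||x|| > R, scale = R/||x|| = 3/5.954812 = 0.503794, proj(x) = scale * x
proj(x) = [0.608331, 2.937673]
Step 3: Dot product.
a^T * proj(x) = 4*0.608331 - 4*2.937673 = -9.3174


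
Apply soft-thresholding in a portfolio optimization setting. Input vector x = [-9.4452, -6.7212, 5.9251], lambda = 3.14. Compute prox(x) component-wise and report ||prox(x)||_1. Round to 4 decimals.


Soft-thresholding with lambda = 3.14:
prox(-9.4452) = sign(-9.4452)*max(|-9.4452| - 3.14, 0) = -6.3052
prox(-6.7212) = sign(-6.7212)*max(|-6.7212| - 3.14, 0) = -3.5812
prox(5.9251) = sign(5.9251)*max(|5.9251| - 3.14, 0) = 2.7851
prox(x) = [-6.3052, -3.5812, 2.7851]
||prox(x)||_1 = 6.3052 + 3.5812 + 2.7851 = 12.6715


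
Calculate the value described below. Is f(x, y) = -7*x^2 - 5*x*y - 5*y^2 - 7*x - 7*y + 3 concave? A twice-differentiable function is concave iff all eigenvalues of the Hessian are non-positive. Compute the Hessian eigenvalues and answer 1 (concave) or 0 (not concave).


The Hessian of f(x,y) = -7*x^2 - 5*x*y - 5*y^2 - 7*x - 7*y + 3 is:
H = [[-14, -5], [-5, -10]]
Trace = -14 - 10 = -24
Determinant = -14*-10 - (-5)^2 = 115
Discriminant = (-24)^2 - 4*115 = 116.0
Eigenvalues: lambda_1 = -17.3852, lambda_2 = -6.6148
The function is concave.

1


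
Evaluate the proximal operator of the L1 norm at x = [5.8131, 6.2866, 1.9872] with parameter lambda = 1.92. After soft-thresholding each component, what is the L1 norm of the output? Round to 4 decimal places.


Soft-thresholding with lambda = 1.92:
prox(5.8131) = sign(5.8131)*max(|5.8131| - 1.92, 0) = 3.8931
prox(6.2866) = sign(6.2866)*max(|6.2866| - 1.92, 0) = 4.3666
prox(1.9872) = sign(1.9872)*max(|1.9872| - 1.92, 0) = 0.0672
prox(x) = [3.8931, 4.3666, 0.0672]
||prox(x)||_1 = 3.8931 + 4.3666 + 0.0672 = 8.3269


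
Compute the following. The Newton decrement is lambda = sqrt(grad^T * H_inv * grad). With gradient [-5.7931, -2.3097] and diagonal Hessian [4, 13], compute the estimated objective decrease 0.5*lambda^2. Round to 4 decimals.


Step 1: H is diagonal, so H^(-1) * g = [-1.4483, -0.1777].
Step 2: g^T H^(-1) g = sum_i g_i^2 / H_ii
  = (-5.7931)^2/4 + (-2.3097)^2/13
  = 8.39 + 0.4104 = 8.8004
Step 3: Objective decrease = 0.5 * g^T H^(-1) g = 4.4002


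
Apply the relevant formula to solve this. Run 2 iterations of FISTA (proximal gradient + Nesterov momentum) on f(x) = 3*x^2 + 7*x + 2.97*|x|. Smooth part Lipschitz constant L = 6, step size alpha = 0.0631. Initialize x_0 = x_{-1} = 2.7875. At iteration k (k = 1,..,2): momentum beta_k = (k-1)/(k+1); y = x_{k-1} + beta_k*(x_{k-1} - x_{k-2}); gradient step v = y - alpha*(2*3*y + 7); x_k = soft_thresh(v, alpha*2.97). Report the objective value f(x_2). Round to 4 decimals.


FISTA on f(x) = 3*x^2 + 7*x + 2.97*|x|
L = 6, alpha = 0.0631
Iteration 1: beta = 0.0, y = 2.7875 + 0.0*(2.7875 - 2.7875) = 2.7875
  grad(y) = 23.725, v = y - alpha*grad = 1.2905
  prox(v) = soft_thresh(1.2905, 0.1874) = 1.103
Iteration 2: beta = 0.3333, y = 1.103 + 0.3333*(1.103 - 2.7875) = 0.5416
  grad(y) = 10.2494, v = y - alpha*grad = -0.1052
  prox(v) = soft_thresh(-0.1052, 0.1874) = 0.0
f(x_2) = 3*0.0^2 + 7*0.0 + 2.97*|0.0| = 0.0
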